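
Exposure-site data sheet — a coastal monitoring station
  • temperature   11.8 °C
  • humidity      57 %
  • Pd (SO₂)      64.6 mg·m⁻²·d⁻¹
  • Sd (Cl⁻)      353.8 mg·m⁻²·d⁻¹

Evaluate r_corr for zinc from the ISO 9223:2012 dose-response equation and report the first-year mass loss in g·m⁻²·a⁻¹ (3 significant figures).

zinc: T>10 °C ⇒ hinge -0.071·(11.8−10) = -0.1278
  SO₂ term: 0.0129·64.6^0.44·exp(0.046·57-0.1278) = 0.9779
  Cl⁻ term: 0.0175·353.8^0.57·exp(0.008·57+0.085·11.8) = 2.135
  sum: 0.9779 + 2.135 → r_corr = 3.113 μm/a
Convert to mass loss: 3.113 μm/a × 7.14 g/cm³ = 22.23 g·m⁻²·a⁻¹

r_corr = 22.2 g·m⁻²·a⁻¹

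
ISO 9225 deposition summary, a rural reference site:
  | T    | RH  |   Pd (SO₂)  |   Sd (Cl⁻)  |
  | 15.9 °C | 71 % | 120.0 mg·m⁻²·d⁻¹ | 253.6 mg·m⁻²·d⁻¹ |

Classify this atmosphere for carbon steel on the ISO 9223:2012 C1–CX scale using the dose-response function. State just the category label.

C5

carbon steel: f(T) = -0.054·(T−10) [T>10 °C] = -0.3186
  Pd branch = 1.77·Pd^0.52·e^(0.02·RH+f) = 64.19 μm/a
  Sd branch = 0.102·Sd^0.62·e^(0.033·RH+0.04·T) = 62.08 μm/a
  r_corr = 64.19 + 62.08 = 126.3 μm/a
Category bounds: 80…200 μm/a bracket r_corr ⇒ C5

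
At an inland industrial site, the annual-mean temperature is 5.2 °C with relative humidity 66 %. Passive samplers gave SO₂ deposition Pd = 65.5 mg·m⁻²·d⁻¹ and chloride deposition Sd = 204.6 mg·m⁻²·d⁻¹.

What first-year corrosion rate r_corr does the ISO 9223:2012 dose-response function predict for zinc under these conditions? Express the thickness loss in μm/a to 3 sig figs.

zinc: f(T) = +0.038·(T−10) [T≤10 °C] = -0.1824
  sulphur-dioxide contribution → 1.409 μm/a
  chloride contribution → 0.9583 μm/a
  ⇒ r_corr(zinc) = 2.368 μm/a

r_corr = 2.37 μm/a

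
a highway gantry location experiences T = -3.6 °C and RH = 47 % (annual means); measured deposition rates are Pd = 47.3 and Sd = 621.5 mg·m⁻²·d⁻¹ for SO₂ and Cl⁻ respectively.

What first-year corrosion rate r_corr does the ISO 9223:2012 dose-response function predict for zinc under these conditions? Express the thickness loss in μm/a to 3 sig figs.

r_corr = 1.10 μm/a

zinc: T≤10 °C ⇒ hinge +0.038·(-3.6−10) = -0.5168
  Pd branch = 0.0129·Pd^0.44·e^(0.046·RH+f) = 0.3648 μm/a
  Sd branch = 0.0175·Sd^0.57·e^(0.008·RH+0.085·T) = 0.734 μm/a
  sum: 0.3648 + 0.734 → r_corr = 1.099 μm/a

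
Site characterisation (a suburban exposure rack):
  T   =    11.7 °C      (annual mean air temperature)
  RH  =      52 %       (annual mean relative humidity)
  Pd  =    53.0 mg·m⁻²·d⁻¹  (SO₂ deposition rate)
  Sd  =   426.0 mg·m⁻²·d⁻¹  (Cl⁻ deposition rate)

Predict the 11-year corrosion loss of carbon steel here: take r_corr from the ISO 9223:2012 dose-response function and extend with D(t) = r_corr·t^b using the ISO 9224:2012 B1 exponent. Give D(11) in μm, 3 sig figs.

D(11) = 262 μm

carbon steel: T>10 °C ⇒ hinge -0.054·(11.7−10) = -0.0918
  SO₂ term: 1.77·53.0^0.52·exp(0.02·52-0.0918) = 36.01
  Sd branch = 0.102·Sd^0.62·e^(0.033·RH+0.04·T) = 38.67 μm/a
  sum: 36.01 + 38.67 → r_corr = 74.67 μm/a
ISO 9224: D(t) = r_corr · t^b with b = 0.523 (carbon steel, B1)
  D(11) = 74.67 × 11^0.523 = 74.67 × 3.505 = 261.7 μm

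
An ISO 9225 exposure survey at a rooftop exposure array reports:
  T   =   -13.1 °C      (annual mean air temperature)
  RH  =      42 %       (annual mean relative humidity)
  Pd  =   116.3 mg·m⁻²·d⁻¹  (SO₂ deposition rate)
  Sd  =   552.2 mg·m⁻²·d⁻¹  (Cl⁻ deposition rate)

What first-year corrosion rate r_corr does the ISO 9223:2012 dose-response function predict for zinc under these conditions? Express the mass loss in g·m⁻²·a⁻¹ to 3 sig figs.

r_corr = 4.24 g·m⁻²·a⁻¹

zinc: temperature factor f = +0.038·(-23.1) = -0.8778
  sulphur-dioxide contribution → 0.3001 μm/a
  chloride contribution → 0.294 μm/a
  total first-year rate 0.5941 μm/a
Convert to mass loss: 0.5941 μm/a × 7.14 g/cm³ = 4.242 g·m⁻²·a⁻¹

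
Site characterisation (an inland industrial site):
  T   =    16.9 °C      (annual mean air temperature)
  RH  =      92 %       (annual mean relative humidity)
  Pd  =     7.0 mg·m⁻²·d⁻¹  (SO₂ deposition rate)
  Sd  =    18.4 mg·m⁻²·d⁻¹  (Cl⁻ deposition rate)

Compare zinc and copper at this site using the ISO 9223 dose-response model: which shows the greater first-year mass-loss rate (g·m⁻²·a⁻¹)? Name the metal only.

copper

zinc: temperature factor f = -0.071·(6.9) = -0.4899
  SO₂ term: 0.0129·7.0^0.44·exp(0.046·92-0.4899) = 1.281
  Sd branch = 0.0175·Sd^0.57·e^(0.008·RH+0.085·T) = 0.8081 μm/a
  r_corr = 1.281 + 0.8081 = 2.089 μm/a
  mass loss = 2.089 μm/a × 7.14 g/cm³ = 14.92 g·m⁻²·a⁻¹
copper: f(T) = -0.080·(T−10) [T>10 °C] = -0.5520
  SO₂ term: 0.0053·7.0^0.26·exp(0.059·92-0.5520) = 1.152
  Sd branch = 0.01025·Sd^0.27·e^(0.036·RH+0.049·T) = 1.413 μm/a
  sum: 1.152 + 1.413 → r_corr = 2.566 μm/a
  mass loss = 2.566 μm/a × 8.96 g/cm³ = 22.99 g·m⁻²·a⁻¹
Ordering by g·m⁻²·a⁻¹: copper (23) > zinc (14.9)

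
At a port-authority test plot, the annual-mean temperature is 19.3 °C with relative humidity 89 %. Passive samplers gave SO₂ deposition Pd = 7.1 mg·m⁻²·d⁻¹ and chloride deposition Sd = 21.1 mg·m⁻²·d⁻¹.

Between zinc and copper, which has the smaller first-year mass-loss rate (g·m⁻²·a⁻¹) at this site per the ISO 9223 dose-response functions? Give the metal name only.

zinc: f(T) = -0.071·(T−10) [T>10 °C] = -0.6603
  SO₂ term: 0.0129·7.1^0.44·exp(0.046·89-0.6603) = 0.9471
  Sd branch = 0.0175·Sd^0.57·e^(0.008·RH+0.085·T) = 1.046 μm/a
  sum: 0.9471 + 1.046 → r_corr = 1.993 μm/a
  mass loss = 1.993 μm/a × 7.14 g/cm³ = 14.23 g·m⁻²·a⁻¹
copper: T>10 °C ⇒ hinge -0.080·(19.3−10) = -0.7440
  Pd branch = 0.0053·Pd^0.26·e^(0.059·RH+f) = 0.7998 μm/a
  Sd branch = 0.01025·Sd^0.27·e^(0.036·RH+0.049·T) = 1.481 μm/a
  r_corr = 0.7998 + 1.481 = 2.28 μm/a
  mass loss = 2.28 μm/a × 8.96 g/cm³ = 20.43 g·m⁻²·a⁻¹
Ordering by g·m⁻²·a⁻¹: copper (20.4) > zinc (14.2)

zinc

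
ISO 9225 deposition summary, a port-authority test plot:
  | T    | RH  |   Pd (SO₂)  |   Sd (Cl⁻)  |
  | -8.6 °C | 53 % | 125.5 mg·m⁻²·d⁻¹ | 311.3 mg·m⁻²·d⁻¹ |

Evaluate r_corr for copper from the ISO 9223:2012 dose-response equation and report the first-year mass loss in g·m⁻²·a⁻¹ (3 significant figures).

r_corr = 2.28 g·m⁻²·a⁻¹

copper: T≤10 °C ⇒ hinge +0.126·(-8.6−10) = -2.3436
  sulphur-dioxide contribution → 0.04075 μm/a
  chloride contribution → 0.2136 μm/a
  ⇒ r_corr(copper) = 0.2543 μm/a
Convert to mass loss: 0.2543 μm/a × 8.96 g/cm³ = 2.279 g·m⁻²·a⁻¹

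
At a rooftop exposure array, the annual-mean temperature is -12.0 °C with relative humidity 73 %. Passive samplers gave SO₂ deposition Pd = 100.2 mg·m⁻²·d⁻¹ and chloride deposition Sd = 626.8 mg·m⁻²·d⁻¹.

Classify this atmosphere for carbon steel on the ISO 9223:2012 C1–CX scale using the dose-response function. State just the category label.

carbon steel: T≤10 °C ⇒ hinge +0.150·(-12.0−10) = -3.3000
  sulphur-dioxide contribution → 3.085 μm/a
  chloride contribution → 38.07 μm/a
  total first-year rate 41.15 μm/a
ISO 9223 Table 2 (carbon steel): 25 < 41.2 ≤ 50 μm/a ⇒ C3

C3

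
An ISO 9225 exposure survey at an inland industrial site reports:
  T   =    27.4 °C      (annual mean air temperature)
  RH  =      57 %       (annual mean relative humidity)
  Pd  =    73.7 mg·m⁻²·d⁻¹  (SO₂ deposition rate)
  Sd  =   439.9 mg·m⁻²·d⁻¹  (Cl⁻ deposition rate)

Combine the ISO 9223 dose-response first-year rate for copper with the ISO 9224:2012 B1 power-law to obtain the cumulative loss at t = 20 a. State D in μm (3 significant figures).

copper: f(T) = -0.080·(T−10) [T>10 °C] = -1.3920
  Pd branch = 0.0053·Pd^0.26·e^(0.059·RH+f) = 0.1164 μm/a
  Cl⁻ term: 0.01025·439.9^0.27·exp(0.036·57+0.049·27.4) = 1.58
  r_corr = 0.1164 + 1.58 = 1.696 μm/a
Long-term exponent b (ISO 9224 Table 2, B1) = 0.667
  D(20) = 1.696 × 20^0.667 = 1.696 × 7.375 = 12.51 μm

D(20) = 12.5 μm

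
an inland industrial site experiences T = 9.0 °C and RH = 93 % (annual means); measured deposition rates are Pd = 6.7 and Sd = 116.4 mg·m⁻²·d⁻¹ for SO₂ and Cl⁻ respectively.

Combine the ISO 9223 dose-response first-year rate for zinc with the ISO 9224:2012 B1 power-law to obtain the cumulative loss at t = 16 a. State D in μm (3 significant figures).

zinc: f(T) = +0.038·(T−10) [T≤10 °C] = -0.0380
  sulphur-dioxide contribution → 2.068 μm/a
  chloride contribution → 1.191 μm/a
  total first-year rate 3.259 μm/a
ISO 9224: D(t) = r_corr · t^b with b = 0.813 (zinc, B1)
  D(16) = 3.259 × 16^0.813 = 3.259 × 9.527 = 31.05 μm

D(16) = 31.0 μm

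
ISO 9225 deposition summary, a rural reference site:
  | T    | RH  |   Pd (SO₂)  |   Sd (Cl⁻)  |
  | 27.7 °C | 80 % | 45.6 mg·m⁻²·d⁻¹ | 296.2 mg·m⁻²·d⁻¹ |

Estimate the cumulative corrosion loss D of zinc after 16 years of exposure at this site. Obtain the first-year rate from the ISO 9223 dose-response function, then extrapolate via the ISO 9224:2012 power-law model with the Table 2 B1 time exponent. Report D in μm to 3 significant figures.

zinc: f(T) = -0.071·(T−10) [T>10 °C] = -1.2567
  Pd branch = 0.0129·Pd^0.44·e^(0.046·RH+f) = 0.7816 μm/a
  Cl⁻ term: 0.0175·296.2^0.57·exp(0.008·80+0.085·27.7) = 8.961
  r_corr = 0.7816 + 8.961 = 9.742 μm/a
Long-term exponent b (ISO 9224 Table 2, B1) = 0.813
  D(16) = 9.742 × 16^0.813 = 9.742 × 9.527 = 92.81 μm

D(16) = 92.8 μm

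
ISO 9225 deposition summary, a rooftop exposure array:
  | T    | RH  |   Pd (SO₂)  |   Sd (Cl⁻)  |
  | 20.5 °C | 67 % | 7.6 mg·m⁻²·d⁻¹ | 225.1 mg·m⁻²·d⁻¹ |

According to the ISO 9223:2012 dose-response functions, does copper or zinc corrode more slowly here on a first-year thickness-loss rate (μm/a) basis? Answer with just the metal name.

copper

copper: f(T) = -0.080·(T−10) [T>10 °C] = -0.8400
  sulphur-dioxide contribution → 0.202 μm/a
  chloride contribution → 1.348 μm/a
  ⇒ r_corr(copper) = 1.55 μm/a
zinc: T>10 °C ⇒ hinge -0.071·(20.5−10) = -0.7455
  sulphur-dioxide contribution → 0.3257 μm/a
  chloride contribution → 3.745 μm/a
  total first-year rate 4.071 μm/a
Ordering by μm/a: zinc (4.07) > copper (1.55)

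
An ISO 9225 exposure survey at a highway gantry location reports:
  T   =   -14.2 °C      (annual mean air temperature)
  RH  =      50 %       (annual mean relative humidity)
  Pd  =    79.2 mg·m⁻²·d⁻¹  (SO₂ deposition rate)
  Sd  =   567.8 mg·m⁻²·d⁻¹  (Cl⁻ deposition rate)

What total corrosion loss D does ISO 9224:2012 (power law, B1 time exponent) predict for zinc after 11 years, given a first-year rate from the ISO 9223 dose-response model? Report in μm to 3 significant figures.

D(11) = 4.50 μm

zinc: temperature factor f = +0.038·(-24.2) = -0.9196
  SO₂ term: 0.0129·79.2^0.44·exp(0.046·50-0.9196) = 0.3512
  Sd branch = 0.0175·Sd^0.57·e^(0.008·RH+0.085·T) = 0.29 μm/a
  r_corr = 0.3512 + 0.29 = 0.6412 μm/a
ISO 9224: D(t) = r_corr · t^b with b = 0.813 (zinc, B1)
  D(11) = 0.6412 × 11^0.813 = 0.6412 × 7.025 = 4.505 μm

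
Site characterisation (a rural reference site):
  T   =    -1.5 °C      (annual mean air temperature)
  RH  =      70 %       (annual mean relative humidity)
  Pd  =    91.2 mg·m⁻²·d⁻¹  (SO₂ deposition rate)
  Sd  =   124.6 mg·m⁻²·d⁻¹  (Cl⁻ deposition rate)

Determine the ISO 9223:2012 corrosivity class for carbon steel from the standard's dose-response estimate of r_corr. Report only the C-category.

C3

carbon steel: f(T) = +0.150·(T−10) [T≤10 °C] = -1.7250
  SO₂ term: 1.77·91.2^0.52·exp(0.02·70-1.7250) = 13.37
  Sd branch = 0.102·Sd^0.62·e^(0.033·RH+0.04·T) = 19.27 μm/a
  sum: 13.37 + 19.27 → r_corr = 32.64 μm/a
ISO 9223 Table 2 (carbon steel): 25 < 32.6 ≤ 50 μm/a ⇒ C3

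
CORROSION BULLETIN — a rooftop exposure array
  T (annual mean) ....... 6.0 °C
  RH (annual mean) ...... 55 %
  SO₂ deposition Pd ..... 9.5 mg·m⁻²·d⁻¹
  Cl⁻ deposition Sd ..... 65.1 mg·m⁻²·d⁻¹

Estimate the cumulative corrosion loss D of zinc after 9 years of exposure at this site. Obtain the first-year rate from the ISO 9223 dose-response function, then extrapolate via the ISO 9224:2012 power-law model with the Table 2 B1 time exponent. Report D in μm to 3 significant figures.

zinc: T≤10 °C ⇒ hinge +0.038·(6.0−10) = -0.1520
  SO₂ term: 0.0129·9.5^0.44·exp(0.046·55-0.1520) = 0.3746
  Cl⁻ term: 0.0175·65.1^0.57·exp(0.008·55+0.085·6.0) = 0.4891
  r_corr = 0.3746 + 0.4891 = 0.8636 μm/a
Power-law: D(9) = r_corr · 9^0.813
  D(9) = 0.8636 × 9^0.813 = 0.8636 × 5.968 = 5.154 μm

D(9) = 5.15 μm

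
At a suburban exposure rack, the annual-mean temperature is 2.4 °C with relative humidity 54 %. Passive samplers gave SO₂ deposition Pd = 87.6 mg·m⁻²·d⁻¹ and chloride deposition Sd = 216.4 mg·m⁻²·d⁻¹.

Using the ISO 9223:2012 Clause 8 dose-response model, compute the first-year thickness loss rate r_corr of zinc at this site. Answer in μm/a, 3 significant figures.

zinc: temperature factor f = +0.038·(-7.6) = -0.2888
  Pd branch = 0.0129·Pd^0.44·e^(0.046·RH+f) = 0.8292 μm/a
  Cl⁻ term: 0.0175·216.4^0.57·exp(0.008·54+0.085·2.4) = 0.7085
  r_corr = 0.8292 + 0.7085 = 1.538 μm/a

r_corr = 1.54 μm/a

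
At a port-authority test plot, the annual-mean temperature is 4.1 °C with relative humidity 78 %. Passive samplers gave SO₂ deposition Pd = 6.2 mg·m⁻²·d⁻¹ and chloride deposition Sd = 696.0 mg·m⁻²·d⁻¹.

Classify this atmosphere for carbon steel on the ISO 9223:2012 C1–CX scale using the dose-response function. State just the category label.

carbon steel: f(T) = +0.150·(T−10) [T≤10 °C] = -0.8850
  sulphur-dioxide contribution → 8.978 μm/a
  chloride contribution → 91.23 μm/a
  ⇒ r_corr(carbon steel) = 100.2 μm/a
100 μm/a falls in (80, 200] for carbon steel → category C5

C5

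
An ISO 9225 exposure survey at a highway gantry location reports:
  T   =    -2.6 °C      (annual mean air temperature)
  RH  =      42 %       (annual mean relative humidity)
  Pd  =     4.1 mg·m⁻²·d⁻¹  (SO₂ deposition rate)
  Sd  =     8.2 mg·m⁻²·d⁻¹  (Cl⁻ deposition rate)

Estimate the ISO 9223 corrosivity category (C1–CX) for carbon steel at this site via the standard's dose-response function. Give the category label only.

C2

carbon steel: f(T) = +0.150·(T−10) [T≤10 °C] = -1.8900
  Pd branch = 1.77·Pd^0.52·e^(0.02·RH+f) = 1.29 μm/a
  Cl⁻ term: 0.102·8.2^0.62·exp(0.033·42+0.04·-2.6) = 1.355
  sum: 1.29 + 1.355 → r_corr = 2.645 μm/a
Category bounds: 1.3…25 μm/a bracket r_corr ⇒ C2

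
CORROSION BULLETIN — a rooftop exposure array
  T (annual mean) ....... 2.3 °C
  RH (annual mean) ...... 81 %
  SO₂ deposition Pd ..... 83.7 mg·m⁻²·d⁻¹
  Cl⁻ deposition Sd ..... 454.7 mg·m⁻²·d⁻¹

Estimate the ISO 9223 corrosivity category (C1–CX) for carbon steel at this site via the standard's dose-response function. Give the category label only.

carbon steel: temperature factor f = +0.150·(-7.7) = -1.1550
  SO₂ term: 1.77·83.7^0.52·exp(0.02·81-1.1550) = 28.17
  Sd branch = 0.102·Sd^0.62·e^(0.033·RH+0.04·T) = 71.98 μm/a
  r_corr = 28.17 + 71.98 = 100.1 μm/a
Category bounds: 80…200 μm/a bracket r_corr ⇒ C5

C5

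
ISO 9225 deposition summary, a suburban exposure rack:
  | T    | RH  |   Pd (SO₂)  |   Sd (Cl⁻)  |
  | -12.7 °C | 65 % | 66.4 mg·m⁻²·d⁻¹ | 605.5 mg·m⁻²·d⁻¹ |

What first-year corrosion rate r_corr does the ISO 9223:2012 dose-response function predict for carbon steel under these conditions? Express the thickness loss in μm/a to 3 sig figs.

carbon steel: f(T) = +0.150·(T−10) [T≤10 °C] = -3.4050
  SO₂ term: 1.77·66.4^0.52·exp(0.02·65-3.4050) = 1.911
  Cl⁻ term: 0.102·605.5^0.62·exp(0.033·65+0.04·-12.7) = 27.83
  sum: 1.911 + 27.83 → r_corr = 29.74 μm/a

r_corr = 29.7 μm/a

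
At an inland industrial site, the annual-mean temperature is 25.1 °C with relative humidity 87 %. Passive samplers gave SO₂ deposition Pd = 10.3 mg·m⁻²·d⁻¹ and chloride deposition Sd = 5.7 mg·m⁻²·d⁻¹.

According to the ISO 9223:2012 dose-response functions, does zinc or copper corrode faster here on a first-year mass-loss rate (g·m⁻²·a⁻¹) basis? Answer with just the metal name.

copper

zinc: f(T) = -0.071·(T−10) [T>10 °C] = -1.0721
  sulphur-dioxide contribution → 0.674 μm/a
  chloride contribution → 0.7993 μm/a
  ⇒ r_corr(zinc) = 1.473 μm/a
  mass loss = 1.473 μm/a × 7.14 g/cm³ = 10.52 g·m⁻²·a⁻¹
copper: T>10 °C ⇒ hinge -0.080·(25.1−10) = -1.2080
  sulphur-dioxide contribution → 0.4923 μm/a
  chloride contribution → 1.286 μm/a
  total first-year rate 1.778 μm/a
  mass loss = 1.778 μm/a × 8.96 g/cm³ = 15.93 g·m⁻²·a⁻¹
Ordering by g·m⁻²·a⁻¹: copper (15.9) > zinc (10.5)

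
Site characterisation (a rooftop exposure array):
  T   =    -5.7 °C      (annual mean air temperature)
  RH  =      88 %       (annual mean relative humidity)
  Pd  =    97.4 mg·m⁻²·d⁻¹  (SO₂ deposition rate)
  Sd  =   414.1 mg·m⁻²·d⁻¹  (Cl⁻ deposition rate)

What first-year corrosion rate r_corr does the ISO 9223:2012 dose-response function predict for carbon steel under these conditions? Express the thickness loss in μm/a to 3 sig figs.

r_corr = 72.7 μm/a

carbon steel: T≤10 °C ⇒ hinge +0.150·(-5.7−10) = -2.3550
  Pd branch = 1.77·Pd^0.52·e^(0.02·RH+f) = 10.56 μm/a
  Sd branch = 0.102·Sd^0.62·e^(0.033·RH+0.04·T) = 62.14 μm/a
  r_corr = 10.56 + 62.14 = 72.7 μm/a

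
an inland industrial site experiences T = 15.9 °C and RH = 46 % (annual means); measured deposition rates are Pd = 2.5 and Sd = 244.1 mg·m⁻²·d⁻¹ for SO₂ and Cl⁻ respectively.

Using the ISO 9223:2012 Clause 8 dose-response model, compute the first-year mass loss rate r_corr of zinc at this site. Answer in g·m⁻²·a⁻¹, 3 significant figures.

zinc: f(T) = -0.071·(T−10) [T>10 °C] = -0.4189
  Pd branch = 0.0129·Pd^0.44·e^(0.046·RH+f) = 0.1054 μm/a
  Cl⁻ term: 0.0175·244.1^0.57·exp(0.008·46+0.085·15.9) = 2.242
  sum: 0.1054 + 2.242 → r_corr = 2.348 μm/a
Convert to mass loss: 2.348 μm/a × 7.14 g/cm³ = 16.76 g·m⁻²·a⁻¹

r_corr = 16.8 g·m⁻²·a⁻¹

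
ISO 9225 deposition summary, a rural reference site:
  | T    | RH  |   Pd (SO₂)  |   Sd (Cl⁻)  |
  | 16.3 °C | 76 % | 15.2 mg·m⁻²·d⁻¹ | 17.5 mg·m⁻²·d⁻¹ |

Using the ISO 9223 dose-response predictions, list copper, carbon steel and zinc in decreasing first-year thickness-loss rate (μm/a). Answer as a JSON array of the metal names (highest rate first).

["carbon steel", "zinc", "copper"]

copper: T>10 °C ⇒ hinge -0.080·(16.3−10) = -0.5040
  sulphur-dioxide contribution → 0.5755 μm/a
  chloride contribution → 0.7611 μm/a
  ⇒ r_corr(copper) = 1.337 μm/a
carbon steel: T>10 °C ⇒ hinge -0.054·(16.3−10) = -0.3402
  sulphur-dioxide contribution → 23.71 μm/a
  chloride contribution → 14.18 μm/a
  ⇒ r_corr(carbon steel) = 37.89 μm/a
zinc: T>10 °C ⇒ hinge -0.071·(16.3−10) = -0.4473
  sulphur-dioxide contribution → 0.9008 μm/a
  chloride contribution → 0.6567 μm/a
  ⇒ r_corr(zinc) = 1.557 μm/a
Ordering by μm/a: carbon steel (37.9) > zinc (1.56) > copper (1.34)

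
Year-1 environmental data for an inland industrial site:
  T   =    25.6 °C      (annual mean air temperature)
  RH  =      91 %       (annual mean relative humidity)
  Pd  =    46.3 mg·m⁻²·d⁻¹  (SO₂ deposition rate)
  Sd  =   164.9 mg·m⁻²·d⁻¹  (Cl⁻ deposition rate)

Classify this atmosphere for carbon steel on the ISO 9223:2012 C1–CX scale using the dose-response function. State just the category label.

carbon steel: f(T) = -0.054·(T−10) [T>10 °C] = -0.8424
  Pd branch = 1.77·Pd^0.52·e^(0.02·RH+f) = 34.57 μm/a
  Sd branch = 0.102·Sd^0.62·e^(0.033·RH+0.04·T) = 135.6 μm/a
  sum: 34.57 + 135.6 → r_corr = 170.1 μm/a
170 μm/a falls in (80, 200] for carbon steel → category C5

C5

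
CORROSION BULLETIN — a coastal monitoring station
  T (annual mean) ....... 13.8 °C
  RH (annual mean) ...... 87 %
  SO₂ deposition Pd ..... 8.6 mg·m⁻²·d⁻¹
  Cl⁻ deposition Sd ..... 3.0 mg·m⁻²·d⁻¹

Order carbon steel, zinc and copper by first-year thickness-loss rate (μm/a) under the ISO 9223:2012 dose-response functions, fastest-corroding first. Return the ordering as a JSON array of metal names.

carbon steel: T>10 °C ⇒ hinge -0.054·(13.8−10) = -0.2052
  sulphur-dioxide contribution → 25.15 μm/a
  chloride contribution → 6.18 μm/a
  total first-year rate 31.33 μm/a
zinc: f(T) = -0.071·(T−10) [T>10 °C] = -0.2698
  sulphur-dioxide contribution → 1.389 μm/a
  chloride contribution → 0.2122 μm/a
  ⇒ r_corr(zinc) = 1.601 μm/a
copper: f(T) = -0.080·(T−10) [T>10 °C] = -0.3040
  sulphur-dioxide contribution → 1.16 μm/a
  chloride contribution → 0.6215 μm/a
  ⇒ r_corr(copper) = 1.781 μm/a
Ordering by μm/a: carbon steel (31.3) > copper (1.78) > zinc (1.6)

["carbon steel", "copper", "zinc"]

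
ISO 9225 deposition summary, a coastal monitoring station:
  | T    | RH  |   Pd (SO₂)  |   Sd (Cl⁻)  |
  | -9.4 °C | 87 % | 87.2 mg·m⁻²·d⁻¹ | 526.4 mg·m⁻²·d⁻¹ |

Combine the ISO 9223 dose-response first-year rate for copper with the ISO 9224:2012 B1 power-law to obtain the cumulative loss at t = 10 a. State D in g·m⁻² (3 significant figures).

copper: T≤10 °C ⇒ hinge +0.126·(-9.4−10) = -2.4444
  sulphur-dioxide contribution → 0.2491 μm/a
  chloride contribution → 0.8047 μm/a
  ⇒ r_corr(copper) = 1.054 μm/a
Power-law: D(10) = r_corr · 10^0.667
  D(10) = 1.054 × 10^0.667 = 1.054 × 4.645 = 4.895 μm
  Mass loss = 4.895 μm × 8.96 g/cm³ = 43.86 g·m⁻²

D(10) = 43.9 g·m⁻²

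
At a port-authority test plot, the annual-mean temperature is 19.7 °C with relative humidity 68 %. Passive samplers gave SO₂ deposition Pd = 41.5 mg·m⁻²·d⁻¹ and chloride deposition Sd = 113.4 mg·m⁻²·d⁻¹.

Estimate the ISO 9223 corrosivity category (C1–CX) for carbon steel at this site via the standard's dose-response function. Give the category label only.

carbon steel: T>10 °C ⇒ hinge -0.054·(19.7−10) = -0.5238
  sulphur-dioxide contribution → 28.35 μm/a
  chloride contribution → 39.74 μm/a
  total first-year rate 68.09 μm/a
ISO 9223 Table 2 (carbon steel): 50 < 68.1 ≤ 80 μm/a ⇒ C4

C4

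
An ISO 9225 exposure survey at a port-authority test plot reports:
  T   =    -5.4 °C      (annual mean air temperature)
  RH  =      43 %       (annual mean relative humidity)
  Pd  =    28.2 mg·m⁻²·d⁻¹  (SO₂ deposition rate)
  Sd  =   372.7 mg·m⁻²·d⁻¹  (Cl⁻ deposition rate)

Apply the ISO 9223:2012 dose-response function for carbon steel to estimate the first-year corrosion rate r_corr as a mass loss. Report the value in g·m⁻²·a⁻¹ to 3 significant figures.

carbon steel: T≤10 °C ⇒ hinge +0.150·(-5.4−10) = -2.3100
  Pd branch = 1.77·Pd^0.52·e^(0.02·RH+f) = 2.357 μm/a
  Sd branch = 0.102·Sd^0.62·e^(0.033·RH+0.04·T) = 13.34 μm/a
  r_corr = 2.357 + 13.34 = 15.7 μm/a
Convert to mass loss: 15.7 μm/a × 7.85 g/cm³ = 123.3 g·m⁻²·a⁻¹

r_corr = 123 g·m⁻²·a⁻¹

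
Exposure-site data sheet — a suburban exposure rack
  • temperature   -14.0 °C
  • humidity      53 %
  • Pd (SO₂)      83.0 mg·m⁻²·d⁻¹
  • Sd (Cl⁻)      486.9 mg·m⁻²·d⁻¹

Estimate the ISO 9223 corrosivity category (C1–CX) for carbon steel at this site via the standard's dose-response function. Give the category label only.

C2

carbon steel: temperature factor f = +0.150·(-24.0) = -3.6000
  SO₂ term: 1.77·83.0^0.52·exp(0.02·53-3.6000) = 1.389
  Cl⁻ term: 0.102·486.9^0.62·exp(0.033·53+0.04·-14.0) = 15.53
  sum: 1.389 + 15.53 → r_corr = 16.92 μm/a
ISO 9223 Table 2 (carbon steel): 1.3 < 16.9 ≤ 25 μm/a ⇒ C2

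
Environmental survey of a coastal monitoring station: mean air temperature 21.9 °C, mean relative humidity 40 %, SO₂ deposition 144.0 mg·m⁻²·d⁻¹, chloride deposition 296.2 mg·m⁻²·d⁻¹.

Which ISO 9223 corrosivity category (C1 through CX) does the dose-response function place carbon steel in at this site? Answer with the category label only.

carbon steel: temperature factor f = -0.054·(11.9) = -0.6426
  Pd branch = 1.77·Pd^0.52·e^(0.02·RH+f) = 27.46 μm/a
  Sd branch = 0.102·Sd^0.62·e^(0.033·RH+0.04·T) = 31.24 μm/a
  sum: 27.46 + 31.24 → r_corr = 58.7 μm/a
ISO 9223 Table 2 (carbon steel): 50 < 58.7 ≤ 80 μm/a ⇒ C4

C4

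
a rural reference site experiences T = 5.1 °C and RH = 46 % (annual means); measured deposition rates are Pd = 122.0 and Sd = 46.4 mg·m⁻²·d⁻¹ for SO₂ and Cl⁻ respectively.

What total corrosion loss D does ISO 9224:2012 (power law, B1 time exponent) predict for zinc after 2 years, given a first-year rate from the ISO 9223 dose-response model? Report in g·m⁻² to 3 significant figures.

zinc: T≤10 °C ⇒ hinge +0.038·(5.1−10) = -0.1862
  sulphur-dioxide contribution → 0.7357 μm/a
  chloride contribution → 0.3476 μm/a
  ⇒ r_corr(zinc) = 1.083 μm/a
Power-law: D(2) = r_corr · 2^0.813
  D(2) = 1.083 × 2^0.813 = 1.083 × 1.757 = 1.903 μm
  Mass loss = 1.903 μm × 7.14 g/cm³ = 13.59 g·m⁻²

D(2) = 13.6 g·m⁻²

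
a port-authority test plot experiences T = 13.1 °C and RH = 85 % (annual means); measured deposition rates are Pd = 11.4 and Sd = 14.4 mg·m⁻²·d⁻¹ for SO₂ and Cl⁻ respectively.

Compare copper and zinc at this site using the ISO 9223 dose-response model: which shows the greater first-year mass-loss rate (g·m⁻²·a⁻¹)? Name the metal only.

copper

copper: temperature factor f = -0.080·(3.1) = -0.2480
  Pd branch = 0.0053·Pd^0.26·e^(0.059·RH+f) = 1.173 μm/a
  Sd branch = 0.01025·Sd^0.27·e^(0.036·RH+0.049·T) = 0.8535 μm/a
  r_corr = 1.173 + 0.8535 = 2.027 μm/a
  mass loss = 2.027 μm/a × 8.96 g/cm³ = 18.16 g·m⁻²·a⁻¹
zinc: T>10 °C ⇒ hinge -0.071·(13.1−10) = -0.2201
  Pd branch = 0.0129·Pd^0.44·e^(0.046·RH+f) = 1.507 μm/a
  Sd branch = 0.0175·Sd^0.57·e^(0.008·RH+0.085·T) = 0.4811 μm/a
  sum: 1.507 + 0.4811 → r_corr = 1.988 μm/a
  mass loss = 1.988 μm/a × 7.14 g/cm³ = 14.2 g·m⁻²·a⁻¹
Ordering by g·m⁻²·a⁻¹: copper (18.2) > zinc (14.2)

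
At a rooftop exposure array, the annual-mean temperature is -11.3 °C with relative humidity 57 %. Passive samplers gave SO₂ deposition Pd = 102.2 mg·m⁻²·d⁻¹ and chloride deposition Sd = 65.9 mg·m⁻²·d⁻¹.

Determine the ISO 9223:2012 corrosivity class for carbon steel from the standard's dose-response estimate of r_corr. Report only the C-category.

C2

carbon steel: T≤10 °C ⇒ hinge +0.150·(-11.3−10) = -3.1950
  Pd branch = 1.77·Pd^0.52·e^(0.02·RH+f) = 2.514 μm/a
  Cl⁻ term: 0.102·65.9^0.62·exp(0.033·57+0.04·-11.3) = 5.714
  sum: 2.514 + 5.714 → r_corr = 8.228 μm/a
ISO 9223 Table 2 (carbon steel): 1.3 < 8.23 ≤ 25 μm/a ⇒ C2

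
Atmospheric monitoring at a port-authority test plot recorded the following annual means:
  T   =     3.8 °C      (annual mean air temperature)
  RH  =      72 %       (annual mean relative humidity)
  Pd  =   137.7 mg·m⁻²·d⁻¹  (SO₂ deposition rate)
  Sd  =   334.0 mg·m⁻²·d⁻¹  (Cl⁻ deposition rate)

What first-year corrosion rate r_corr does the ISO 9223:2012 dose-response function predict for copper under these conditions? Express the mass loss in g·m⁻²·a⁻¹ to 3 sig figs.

copper: temperature factor f = +0.126·(-6.2) = -0.7812
  Pd branch = 0.0053·Pd^0.26·e^(0.059·RH+f) = 0.611 μm/a
  Cl⁻ term: 0.01025·334.0^0.27·exp(0.036·72+0.049·3.8) = 0.7919
  sum: 0.611 + 0.7919 → r_corr = 1.403 μm/a
Convert to mass loss: 1.403 μm/a × 8.96 g/cm³ = 12.57 g·m⁻²·a⁻¹

r_corr = 12.6 g·m⁻²·a⁻¹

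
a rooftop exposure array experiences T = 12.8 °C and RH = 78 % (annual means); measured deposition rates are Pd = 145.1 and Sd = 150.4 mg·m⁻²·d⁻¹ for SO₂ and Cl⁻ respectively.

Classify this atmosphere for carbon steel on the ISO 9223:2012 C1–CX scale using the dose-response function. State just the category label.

C5

carbon steel: T>10 °C ⇒ hinge -0.054·(12.8−10) = -0.1512
  SO₂ term: 1.77·145.1^0.52·exp(0.02·78-0.1512) = 96.36
  Sd branch = 0.102·Sd^0.62·e^(0.033·RH+0.04·T) = 49.97 μm/a
  sum: 96.36 + 49.97 → r_corr = 146.3 μm/a
ISO 9223 Table 2 (carbon steel): 80 < 146 ≤ 200 μm/a ⇒ C5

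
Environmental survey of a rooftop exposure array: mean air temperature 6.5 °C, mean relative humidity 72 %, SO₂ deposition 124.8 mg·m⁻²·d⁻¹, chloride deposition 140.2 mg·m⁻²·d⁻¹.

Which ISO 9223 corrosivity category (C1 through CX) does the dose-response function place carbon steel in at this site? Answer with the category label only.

C5

carbon steel: T≤10 °C ⇒ hinge +0.150·(6.5−10) = -0.5250
  Pd branch = 1.77·Pd^0.52·e^(0.02·RH+f) = 54.37 μm/a
  Sd branch = 0.102·Sd^0.62·e^(0.033·RH+0.04·T) = 30.51 μm/a
  r_corr = 54.37 + 30.51 = 84.88 μm/a
Category bounds: 80…200 μm/a bracket r_corr ⇒ C5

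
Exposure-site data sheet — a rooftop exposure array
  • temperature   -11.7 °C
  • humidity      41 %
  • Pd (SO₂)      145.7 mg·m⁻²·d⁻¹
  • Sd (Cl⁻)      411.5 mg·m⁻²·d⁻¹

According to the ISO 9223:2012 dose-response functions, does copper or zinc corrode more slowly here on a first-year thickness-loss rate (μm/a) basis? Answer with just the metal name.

copper

copper: f(T) = +0.126·(T−10) [T≤10 °C] = -2.7342
  Pd branch = 0.0053·Pd^0.26·e^(0.059·RH+f) = 0.01412 μm/a
  Cl⁻ term: 0.01025·411.5^0.27·exp(0.036·41+0.049·-11.7) = 0.1284
  sum: 0.01412 + 0.1284 → r_corr = 0.1425 μm/a
zinc: temperature factor f = +0.038·(-21.7) = -0.8246
  SO₂ term: 0.0129·145.7^0.44·exp(0.046·41-0.8246) = 0.3338
  Cl⁻ term: 0.0175·411.5^0.57·exp(0.008·41+0.085·-11.7) = 0.2778
  r_corr = 0.3338 + 0.2778 = 0.6116 μm/a
Ordering by μm/a: zinc (0.612) > copper (0.143)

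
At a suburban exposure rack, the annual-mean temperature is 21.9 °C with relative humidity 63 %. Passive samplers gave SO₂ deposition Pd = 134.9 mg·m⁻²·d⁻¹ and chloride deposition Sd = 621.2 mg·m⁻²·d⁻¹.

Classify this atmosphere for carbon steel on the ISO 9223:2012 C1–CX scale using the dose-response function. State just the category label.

C5

carbon steel: f(T) = -0.054·(T−10) [T>10 °C] = -0.6426
  SO₂ term: 1.77·134.9^0.52·exp(0.02·63-0.6426) = 42.04
  Cl⁻ term: 0.102·621.2^0.62·exp(0.033·63+0.04·21.9) = 105.6
  r_corr = 42.04 + 105.6 = 147.7 μm/a
Category bounds: 80…200 μm/a bracket r_corr ⇒ C5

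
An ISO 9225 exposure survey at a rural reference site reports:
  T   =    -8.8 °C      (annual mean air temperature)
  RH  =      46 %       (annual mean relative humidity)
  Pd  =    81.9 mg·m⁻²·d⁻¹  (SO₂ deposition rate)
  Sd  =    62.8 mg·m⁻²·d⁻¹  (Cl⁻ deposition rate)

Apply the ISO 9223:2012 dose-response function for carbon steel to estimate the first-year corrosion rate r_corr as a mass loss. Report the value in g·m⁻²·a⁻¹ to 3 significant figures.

carbon steel: T≤10 °C ⇒ hinge +0.150·(-8.8−10) = -2.8200
  Pd branch = 1.77·Pd^0.52·e^(0.02·RH+f) = 2.617 μm/a
  Sd branch = 0.102·Sd^0.62·e^(0.033·RH+0.04·T) = 4.263 μm/a
  sum: 2.617 + 4.263 → r_corr = 6.88 μm/a
Convert to mass loss: 6.88 μm/a × 7.85 g/cm³ = 54 g·m⁻²·a⁻¹

r_corr = 54.0 g·m⁻²·a⁻¹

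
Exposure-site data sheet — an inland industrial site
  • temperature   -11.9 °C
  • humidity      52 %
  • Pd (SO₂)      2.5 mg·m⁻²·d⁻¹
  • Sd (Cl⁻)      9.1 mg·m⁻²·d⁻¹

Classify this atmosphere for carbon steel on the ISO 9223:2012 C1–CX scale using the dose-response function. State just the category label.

carbon steel: T≤10 °C ⇒ hinge +0.150·(-11.9−10) = -3.2850
  SO₂ term: 1.77·2.5^0.52·exp(0.02·52-3.2850) = 0.3019
  Cl⁻ term: 0.102·9.1^0.62·exp(0.033·52+0.04·-11.9) = 1.386
  r_corr = 0.3019 + 1.386 = 1.688 μm/a
ISO 9223 Table 2 (carbon steel): 1.3 < 1.69 ≤ 25 μm/a ⇒ C2

C2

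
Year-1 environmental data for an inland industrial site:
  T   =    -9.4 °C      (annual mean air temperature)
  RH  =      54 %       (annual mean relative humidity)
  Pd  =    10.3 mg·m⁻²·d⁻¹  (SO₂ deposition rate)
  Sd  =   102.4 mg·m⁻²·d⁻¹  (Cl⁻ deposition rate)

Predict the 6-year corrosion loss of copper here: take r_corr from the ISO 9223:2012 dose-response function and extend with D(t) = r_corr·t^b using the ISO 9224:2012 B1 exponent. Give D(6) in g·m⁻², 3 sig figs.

copper: temperature factor f = +0.126·(-19.4) = -2.4444
  sulphur-dioxide contribution → 0.0204 μm/a
  chloride contribution → 0.1577 μm/a
  total first-year rate 0.1781 μm/a
Power-law: D(6) = r_corr · 6^0.667
  D(6) = 0.1781 × 6^0.667 = 0.1781 × 3.304 = 0.5883 μm
  Mass loss = 0.5883 μm × 8.96 g/cm³ = 5.271 g·m⁻²

D(6) = 5.27 g·m⁻²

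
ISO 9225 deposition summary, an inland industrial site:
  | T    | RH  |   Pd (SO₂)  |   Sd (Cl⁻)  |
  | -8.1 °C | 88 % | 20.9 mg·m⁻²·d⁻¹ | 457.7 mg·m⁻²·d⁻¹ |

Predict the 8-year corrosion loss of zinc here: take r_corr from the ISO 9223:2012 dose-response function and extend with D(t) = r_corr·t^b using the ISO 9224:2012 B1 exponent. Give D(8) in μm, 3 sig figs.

zinc: f(T) = +0.038·(T−10) [T≤10 °C] = -0.6878
  sulphur-dioxide contribution → 1.415 μm/a
  chloride contribution → 0.5838 μm/a
  ⇒ r_corr(zinc) = 1.999 μm/a
Long-term exponent b (ISO 9224 Table 2, B1) = 0.813
  D(8) = 1.999 × 8^0.813 = 1.999 × 5.423 = 10.84 μm

D(8) = 10.8 μm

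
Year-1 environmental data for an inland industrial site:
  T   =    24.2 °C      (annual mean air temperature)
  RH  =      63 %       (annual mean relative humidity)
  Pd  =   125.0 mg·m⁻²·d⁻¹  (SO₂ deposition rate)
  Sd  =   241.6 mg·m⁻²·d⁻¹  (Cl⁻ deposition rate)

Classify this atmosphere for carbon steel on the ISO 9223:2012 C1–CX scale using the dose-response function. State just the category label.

C5

carbon steel: f(T) = -0.054·(T−10) [T>10 °C] = -0.7668
  sulphur-dioxide contribution → 35.69 μm/a
  chloride contribution → 64.48 μm/a
  ⇒ r_corr(carbon steel) = 100.2 μm/a
100 μm/a falls in (80, 200] for carbon steel → category C5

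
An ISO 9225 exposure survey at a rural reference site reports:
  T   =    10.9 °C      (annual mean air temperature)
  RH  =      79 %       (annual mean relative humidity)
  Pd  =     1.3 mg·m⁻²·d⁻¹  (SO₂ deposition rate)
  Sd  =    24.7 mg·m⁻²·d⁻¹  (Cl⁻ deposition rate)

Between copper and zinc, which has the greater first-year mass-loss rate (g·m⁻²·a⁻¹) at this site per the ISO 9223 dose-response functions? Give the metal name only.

copper

copper: f(T) = -0.080·(T−10) [T>10 °C] = -0.0720
  SO₂ term: 0.0053·1.3^0.26·exp(0.059·79-0.0720) = 0.5583
  Sd branch = 0.01025·Sd^0.27·e^(0.036·RH+0.049·T) = 0.7142 μm/a
  sum: 0.5583 + 0.7142 → r_corr = 1.273 μm/a
  mass loss = 1.273 μm/a × 8.96 g/cm³ = 11.4 g·m⁻²·a⁻¹
zinc: f(T) = -0.071·(T−10) [T>10 °C] = -0.0639
  SO₂ term: 0.0129·1.3^0.44·exp(0.046·79-0.0639) = 0.5143
  Cl⁻ term: 0.0175·24.7^0.57·exp(0.008·79+0.085·10.9) = 0.5173
  sum: 0.5143 + 0.5173 → r_corr = 1.032 μm/a
  mass loss = 1.032 μm/a × 7.14 g/cm³ = 7.365 g·m⁻²·a⁻¹
Ordering by g·m⁻²·a⁻¹: copper (11.4) > zinc (7.37)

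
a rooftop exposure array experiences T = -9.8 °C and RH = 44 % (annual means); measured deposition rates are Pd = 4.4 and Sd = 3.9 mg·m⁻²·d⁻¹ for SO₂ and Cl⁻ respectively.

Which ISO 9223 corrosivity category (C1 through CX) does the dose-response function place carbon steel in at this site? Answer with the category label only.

C1

carbon steel: T≤10 °C ⇒ hinge +0.150·(-9.8−10) = -2.9700
  SO₂ term: 1.77·4.4^0.52·exp(0.02·44-2.9700) = 0.473
  Sd branch = 0.102·Sd^0.62·e^(0.033·RH+0.04·T) = 0.6846 μm/a
  sum: 0.473 + 0.6846 → r_corr = 1.158 μm/a
1.16 μm/a falls in (0, 1.3] for carbon steel → category C1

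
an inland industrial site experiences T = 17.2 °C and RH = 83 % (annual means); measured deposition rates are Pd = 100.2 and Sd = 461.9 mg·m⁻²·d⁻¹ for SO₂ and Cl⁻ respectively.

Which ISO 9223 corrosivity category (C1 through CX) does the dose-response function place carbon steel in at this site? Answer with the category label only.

CX

carbon steel: T>10 °C ⇒ hinge -0.054·(17.2−10) = -0.3888
  sulphur-dioxide contribution → 69.26 μm/a
  chloride contribution → 140.9 μm/a
  ⇒ r_corr(carbon steel) = 210.2 μm/a
210 μm/a falls in (200, 700] for carbon steel → category CX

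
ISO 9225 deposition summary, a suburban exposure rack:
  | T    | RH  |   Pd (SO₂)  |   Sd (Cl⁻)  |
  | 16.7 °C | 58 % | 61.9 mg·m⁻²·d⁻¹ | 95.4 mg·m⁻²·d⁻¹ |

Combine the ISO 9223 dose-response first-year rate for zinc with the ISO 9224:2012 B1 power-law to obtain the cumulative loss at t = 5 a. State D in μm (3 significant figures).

D(5) = 8.35 μm

zinc: temperature factor f = -0.071·(6.7) = -0.4757
  sulphur-dioxide contribution → 0.7096 μm/a
  chloride contribution → 1.547 μm/a
  ⇒ r_corr(zinc) = 2.256 μm/a
Long-term exponent b (ISO 9224 Table 2, B1) = 0.813
  D(5) = 2.256 × 5^0.813 = 2.256 × 3.701 = 8.349 μm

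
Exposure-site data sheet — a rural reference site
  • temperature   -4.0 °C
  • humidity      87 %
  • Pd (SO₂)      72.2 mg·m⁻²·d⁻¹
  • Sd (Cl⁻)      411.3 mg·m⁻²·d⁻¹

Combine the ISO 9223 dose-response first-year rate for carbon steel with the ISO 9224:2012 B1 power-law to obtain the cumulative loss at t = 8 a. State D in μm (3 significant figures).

D(8) = 224 μm

carbon steel: f(T) = +0.150·(T−10) [T≤10 °C] = -2.1000
  SO₂ term: 1.77·72.2^0.52·exp(0.02·87-2.1000) = 11.43
  Cl⁻ term: 0.102·411.3^0.62·exp(0.033·87+0.04·-4.0) = 64.08
  sum: 11.43 + 64.08 → r_corr = 75.51 μm/a
ISO 9224: D(t) = r_corr · t^b with b = 0.523 (carbon steel, B1)
  D(8) = 75.51 × 8^0.523 = 75.51 × 2.967 = 224.1 μm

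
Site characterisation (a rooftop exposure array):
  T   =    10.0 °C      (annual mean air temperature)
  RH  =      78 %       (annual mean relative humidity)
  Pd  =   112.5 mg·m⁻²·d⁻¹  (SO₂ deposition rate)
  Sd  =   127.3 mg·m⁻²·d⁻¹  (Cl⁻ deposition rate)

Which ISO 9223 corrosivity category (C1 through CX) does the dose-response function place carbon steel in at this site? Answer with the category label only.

carbon steel: temperature factor f = +0.150·(0.0) = +0.0000
  sulphur-dioxide contribution → 98.19 μm/a
  chloride contribution → 40.29 μm/a
  ⇒ r_corr(carbon steel) = 138.5 μm/a
138 μm/a falls in (80, 200] for carbon steel → category C5

C5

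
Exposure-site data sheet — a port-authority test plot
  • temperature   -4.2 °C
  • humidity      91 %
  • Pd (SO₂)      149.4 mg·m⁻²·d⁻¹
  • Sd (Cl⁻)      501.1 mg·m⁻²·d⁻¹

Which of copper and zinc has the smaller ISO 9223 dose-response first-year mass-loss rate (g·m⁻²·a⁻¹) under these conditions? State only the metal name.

copper: temperature factor f = +0.126·(-14.2) = -1.7892
  SO₂ term: 0.0053·149.4^0.26·exp(0.059·91-1.7892) = 0.6987
  Cl⁻ term: 0.01025·501.1^0.27·exp(0.036·91+0.049·-4.2) = 1.183
  sum: 0.6987 + 1.183 → r_corr = 1.882 μm/a
  mass loss = 1.882 μm/a × 8.96 g/cm³ = 16.86 g·m⁻²·a⁻¹
zinc: T≤10 °C ⇒ hinge +0.038·(-4.2−10) = -0.5396
  SO₂ term: 0.0129·149.4^0.44·exp(0.046·91-0.5396) = 4.476
  Sd branch = 0.0175·Sd^0.57·e^(0.008·RH+0.085·T) = 0.8772 μm/a
  sum: 4.476 + 0.8772 → r_corr = 5.354 μm/a
  mass loss = 5.354 μm/a × 7.14 g/cm³ = 38.22 g·m⁻²·a⁻¹
Ordering by g·m⁻²·a⁻¹: zinc (38.2) > copper (16.9)

copper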